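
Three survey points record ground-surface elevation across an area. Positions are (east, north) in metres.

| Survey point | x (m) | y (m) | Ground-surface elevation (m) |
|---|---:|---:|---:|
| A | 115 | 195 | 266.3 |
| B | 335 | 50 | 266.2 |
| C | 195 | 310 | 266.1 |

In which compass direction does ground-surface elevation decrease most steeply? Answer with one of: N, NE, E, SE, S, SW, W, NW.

NE

Three-point gradient (reference A): Δ to B = (220, -145, -0.1), Δ to C = (80, 115, -0.2).
∂z/∂x = -0.001098, ∂z/∂y = -0.0009756 (det = 36900).
Steepest decrease is along −∇f = (+0.001098 E, +0.0009756 N) → northeast.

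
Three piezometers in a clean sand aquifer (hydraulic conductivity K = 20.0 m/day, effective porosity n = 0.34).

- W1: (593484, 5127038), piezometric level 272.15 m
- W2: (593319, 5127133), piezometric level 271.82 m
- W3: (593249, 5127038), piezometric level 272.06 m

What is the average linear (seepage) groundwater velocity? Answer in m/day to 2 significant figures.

0.17 m/day

Differences from W1: to W2 (Δx, Δy, Δh) = (-165, 95, -0.33); to W3 = (-235, 0, -0.09).
Determinant of the coordinate differences = (-165)·0 − (-235)·95 = 22325.
∂h/∂x = [(-0.33)·0 − (-0.09)·95] / 22325 = +0.0003830
∂h/∂y = [(-165)·(-0.09) − (-235)·(-0.33)] / 22325 = -0.002809
|∇h| = √(0.0003830² + -0.002809²) = 0.002835
Seepage velocity v = K·i/n = 20.0 × 0.002835 / 0.34 = 0.1668 m/day.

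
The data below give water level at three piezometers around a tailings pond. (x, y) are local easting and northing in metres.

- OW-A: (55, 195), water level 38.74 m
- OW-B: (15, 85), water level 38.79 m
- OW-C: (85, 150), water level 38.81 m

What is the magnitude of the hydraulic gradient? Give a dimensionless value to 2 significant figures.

Differences from OW-A: to OW-B (Δx, Δy, Δh) = (-40, -110, +0.05); to OW-C = (30, -45, +0.07).
Determinant of the coordinate differences = (-40)·(-45) − 30·(-110) = 5100.
∂h/∂x = [(+0.05)·(-45) − (+0.07)·(-110)] / 5100 = +0.001069
∂h/∂y = [(-40)·(+0.07) − 30·(+0.05)] / 5100 = -0.0008431
|∇h| = √(0.001069² + -0.0008431²) = 0.001361

0.0014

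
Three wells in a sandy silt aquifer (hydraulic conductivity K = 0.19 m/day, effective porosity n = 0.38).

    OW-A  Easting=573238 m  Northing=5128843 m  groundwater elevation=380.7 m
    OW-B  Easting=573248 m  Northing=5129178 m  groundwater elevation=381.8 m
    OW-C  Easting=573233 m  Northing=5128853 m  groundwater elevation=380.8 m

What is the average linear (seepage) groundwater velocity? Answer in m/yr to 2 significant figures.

Taking OW-A as reference: OW-B−OW-A = (10, 335, +1.1); OW-C−OW-A = (-5, 10, +0.1).
Solve a·Δx + b·Δy = Δh: det = 10·10 − (-5)·335 = 1775.
∂h/∂x = [(+1.1)·10 − (+0.1)·335] / 1775 = -0.01268
∂h/∂y = [10·(+0.1) − (-5)·(+1.1)] / 1775 = +0.003662
|∇h| = √(-0.01268² + 0.003662²) = 0.0132
Seepage velocity v = K·i/n = 0.19 × 0.0132 / 0.38 = 0.0066 m/day = 2.411 m/yr.

2.4 m/yr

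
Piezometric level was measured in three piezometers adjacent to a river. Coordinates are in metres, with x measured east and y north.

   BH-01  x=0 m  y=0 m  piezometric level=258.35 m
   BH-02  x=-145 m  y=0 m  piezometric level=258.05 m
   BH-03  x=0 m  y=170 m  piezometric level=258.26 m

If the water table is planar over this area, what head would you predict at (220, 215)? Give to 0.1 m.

∂h/∂x = (258.05 − 258.35) / (-145 − 0) = +0.002069
∂h/∂y = (258.26 − 258.35) / (170 − 0) = -0.0005294
h(220, 215) = 258.35 + (+0.002069)·(220) + (-0.0005294)·(215) = 258.35 +0.455 -0.114 = 258.691 m.

258.7 m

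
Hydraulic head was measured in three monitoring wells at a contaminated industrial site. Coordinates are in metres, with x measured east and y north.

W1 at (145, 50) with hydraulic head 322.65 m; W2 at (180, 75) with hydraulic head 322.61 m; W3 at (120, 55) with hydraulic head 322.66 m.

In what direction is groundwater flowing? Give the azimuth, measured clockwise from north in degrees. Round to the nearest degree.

Differences from W1: to W2 (Δx, Δy, Δh) = (35, 25, -0.04); to W3 = (-25, 5, +0.01).
Solve a·Δx + b·Δy = Δh: det = 35·5 − (-25)·25 = 800.
∂h/∂x = [(-0.04)·5 − (+0.01)·25] / 800 = -0.0005625
∂h/∂y = [35·(+0.01) − (-25)·(-0.04)] / 800 = -0.0008125
Flow direction (−∇h) has components (+0.0005625 E, +0.0008125 N).
Azimuth = atan2(E, N) = atan2(+0.0005625, +0.0008125) = 34.7° ≈ 035°.

035°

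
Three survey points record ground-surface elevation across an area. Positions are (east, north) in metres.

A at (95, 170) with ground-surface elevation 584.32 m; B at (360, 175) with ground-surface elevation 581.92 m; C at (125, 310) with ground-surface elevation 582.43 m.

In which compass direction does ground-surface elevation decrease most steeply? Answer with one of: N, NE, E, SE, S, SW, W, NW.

NE

Differences from A: to B (Δx, Δy, Δh) = (265, 5, -2.40); to C = (30, 140, -1.89).
Solve a·Δx + b·Δy = Δz: det = 265·140 − 30·5 = 36950.
∂z/∂x = [(-2.40)·140 − (-1.89)·5] / 36950 = -0.008838
∂z/∂y = [265·(-1.89) − 30·(-2.40)] / 36950 = -0.01161
Steepest decrease is along −∇f = (+0.008838 E, +0.01161 N) → northeast.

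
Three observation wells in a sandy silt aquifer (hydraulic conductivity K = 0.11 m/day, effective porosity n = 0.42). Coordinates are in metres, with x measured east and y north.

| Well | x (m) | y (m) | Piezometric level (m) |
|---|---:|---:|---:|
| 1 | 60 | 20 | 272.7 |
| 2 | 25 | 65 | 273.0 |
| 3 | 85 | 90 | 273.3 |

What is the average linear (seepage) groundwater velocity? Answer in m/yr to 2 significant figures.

0.78 m/yr

Three-point gradient (reference 1): Δ to 2 = (-35, 45, +0.3), Δ to 3 = (25, 70, +0.6).
∂h/∂x = +0.001678, ∂h/∂y = +0.007972 (det = -3575).
|∇h| = √(0.001678² + 0.007972²) = 0.008147
Seepage velocity v = K·i/n = 0.11 × 0.008147 / 0.42 = 0.002134 m/day = 0.7794 m/yr.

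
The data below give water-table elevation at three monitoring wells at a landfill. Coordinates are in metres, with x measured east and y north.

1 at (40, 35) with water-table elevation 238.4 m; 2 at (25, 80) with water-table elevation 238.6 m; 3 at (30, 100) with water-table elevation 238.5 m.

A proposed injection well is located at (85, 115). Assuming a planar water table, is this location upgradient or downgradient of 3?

With h = a·x + b·y + c and 1 as origin, the differences give:
  (-15)·a + 45·b = +0.2
  (-10)·a + 65·b = +0.1
Eliminate b (×65 and ×45, subtract): -525·a = 8.50 → a = ∂h/∂x = -0.01619
Back-substitute: b = ∂h/∂y = -0.0009524.
Head at (85, 115) = 238.4 + (-0.01619)·(45) + (-0.0009524)·(80) = 237.60 m.
That is lower than the 238.5 m at 3, so the point is downgradient.

downgradient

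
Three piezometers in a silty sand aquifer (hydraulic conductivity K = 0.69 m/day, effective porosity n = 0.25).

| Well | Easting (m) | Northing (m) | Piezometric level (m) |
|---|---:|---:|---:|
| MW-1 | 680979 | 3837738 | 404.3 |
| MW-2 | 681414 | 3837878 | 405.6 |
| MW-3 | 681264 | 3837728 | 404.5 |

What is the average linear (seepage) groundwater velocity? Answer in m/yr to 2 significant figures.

6.5 m/yr

Taking MW-1 as reference: MW-2−MW-1 = (435, 140, +1.3); MW-3−MW-1 = (285, -10, +0.2).
Determinant of the coordinate differences = 435·(-10) − 285·140 = -44250.
∂h/∂x = [(+1.3)·(-10) − (+0.2)·140] / -44250 = +0.0009266
∂h/∂y = [435·(+0.2) − 285·(+1.3)] / -44250 = +0.006407
|∇h| = √(0.0009266² + 0.006407²) = 0.006474
Seepage velocity v = K·i/n = 0.69 × 0.006474 / 0.25 = 0.01787 m/day = 6.527 m/yr.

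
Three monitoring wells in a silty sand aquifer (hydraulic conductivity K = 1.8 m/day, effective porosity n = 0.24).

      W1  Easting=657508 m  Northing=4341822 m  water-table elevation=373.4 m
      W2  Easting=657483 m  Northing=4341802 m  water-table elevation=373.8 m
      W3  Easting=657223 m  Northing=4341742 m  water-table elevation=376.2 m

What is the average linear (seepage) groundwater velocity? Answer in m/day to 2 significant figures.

Differences from W1: to W2 (Δx, Δy, Δh) = (-25, -20, +0.4); to W3 = (-285, -80, +2.8).
Determinant of the coordinate differences = (-25)·(-80) − (-285)·(-20) = -3700.
∂h/∂x = [(+0.4)·(-80) − (+2.8)·(-20)] / -3700 = -0.006486
∂h/∂y = [(-25)·(+2.8) − (-285)·(+0.4)] / -3700 = -0.01189
|∇h| = √(-0.006486² + -0.01189²) = 0.01354
Seepage velocity v = K·i/n = 1.8 × 0.01354 / 0.24 = 0.1016 m/day.

0.10 m/day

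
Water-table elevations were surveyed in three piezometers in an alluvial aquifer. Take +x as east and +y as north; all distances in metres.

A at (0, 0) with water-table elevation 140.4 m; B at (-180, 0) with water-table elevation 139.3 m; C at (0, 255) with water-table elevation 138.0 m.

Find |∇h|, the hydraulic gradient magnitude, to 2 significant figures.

∂h/∂x = (139.3 − 140.4) / (-180 − 0) = +0.006111
∂h/∂y = (138.0 − 140.4) / (255 − 0) = -0.009412
|∇h| = √(0.006111² + -0.009412²) = 0.01122

0.011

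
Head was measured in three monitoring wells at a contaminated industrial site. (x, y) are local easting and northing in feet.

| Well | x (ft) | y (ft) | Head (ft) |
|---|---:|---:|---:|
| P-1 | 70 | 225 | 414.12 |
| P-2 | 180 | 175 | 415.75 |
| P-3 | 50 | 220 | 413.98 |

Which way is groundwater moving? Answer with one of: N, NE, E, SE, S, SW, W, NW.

NW

Three-point gradient (reference P-1): Δ to P-2 = (110, -50, +1.63), Δ to P-3 = (-20, -5, -0.14).
∂h/∂x = +0.009774, ∂h/∂y = -0.01110 (det = -1550).
Flow = −∇h = (-0.009774 east, +0.01110 north), which points northwest.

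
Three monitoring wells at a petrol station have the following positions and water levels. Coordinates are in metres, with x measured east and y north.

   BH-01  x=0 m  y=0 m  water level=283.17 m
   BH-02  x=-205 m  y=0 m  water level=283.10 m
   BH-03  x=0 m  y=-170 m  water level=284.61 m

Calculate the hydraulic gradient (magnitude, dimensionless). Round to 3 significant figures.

∂h/∂x = (283.10 − 283.17) / (-205 − 0) = +0.0003415
∂h/∂y = (284.61 − 283.17) / (-170 − 0) = -0.008471
|∇h| = √(0.0003415² + -0.008471²) = 0.008478

0.00848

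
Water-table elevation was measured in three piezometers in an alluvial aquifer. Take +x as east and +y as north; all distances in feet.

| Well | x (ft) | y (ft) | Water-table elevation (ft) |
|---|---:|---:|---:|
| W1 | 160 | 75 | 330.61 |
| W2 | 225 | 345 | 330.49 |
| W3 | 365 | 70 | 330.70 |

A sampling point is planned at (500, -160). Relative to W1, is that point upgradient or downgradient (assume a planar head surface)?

upgradient

With h = a·x + b·y + c and W1 as origin, the differences give:
  65·a + 270·b = -0.12
  205·a + (-5)·b = +0.09
Eliminate b (×(-5) and ×270, subtract): -55675·a = -23.700 → a = ∂h/∂x = +0.0004257
Back-substitute: b = ∂h/∂y = -0.0005469.
Head at (500, -160) = 330.61 + (+0.0004257)·(340) + (-0.0005469)·(-235) = 330.88 ft.
That is higher than the 330.61 ft at W1, so the point is upgradient.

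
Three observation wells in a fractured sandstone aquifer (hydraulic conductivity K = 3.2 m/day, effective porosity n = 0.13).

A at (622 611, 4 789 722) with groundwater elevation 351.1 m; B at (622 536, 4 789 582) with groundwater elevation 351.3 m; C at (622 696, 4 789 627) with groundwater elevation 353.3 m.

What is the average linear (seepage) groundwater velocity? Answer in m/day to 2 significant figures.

0.44 m/day

Differences from A: to B (Δx, Δy, Δh) = (-75, -140, +0.2); to C = (85, -95, +2.2).
Determinant of the coordinate differences = (-75)·(-95) − 85·(-140) = 19025.
∂h/∂x = [(+0.2)·(-95) − (+2.2)·(-140)] / 19025 = +0.01519
∂h/∂y = [(-75)·(+2.2) − 85·(+0.2)] / 19025 = -0.009566
|∇h| = √(0.01519² + -0.009566²) = 0.01795
Seepage velocity v = K·i/n = 3.2 × 0.01795 / 0.13 = 0.4418 m/day.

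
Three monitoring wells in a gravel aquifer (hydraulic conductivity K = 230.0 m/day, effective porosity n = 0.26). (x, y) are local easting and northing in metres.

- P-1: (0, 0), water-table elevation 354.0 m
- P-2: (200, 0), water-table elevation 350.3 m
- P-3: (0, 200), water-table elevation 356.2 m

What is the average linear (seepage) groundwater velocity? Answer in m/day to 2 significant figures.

∂h/∂x = (350.3 − 354.0) / (200 − 0) = -0.01850
∂h/∂y = (356.2 − 354.0) / (200 − 0) = +0.01100
|∇h| = √(-0.01850² + 0.01100²) = 0.02152
Seepage velocity v = K·i/n = 230.0 × 0.02152 / 0.26 = 19.04 m/day.

19 m/day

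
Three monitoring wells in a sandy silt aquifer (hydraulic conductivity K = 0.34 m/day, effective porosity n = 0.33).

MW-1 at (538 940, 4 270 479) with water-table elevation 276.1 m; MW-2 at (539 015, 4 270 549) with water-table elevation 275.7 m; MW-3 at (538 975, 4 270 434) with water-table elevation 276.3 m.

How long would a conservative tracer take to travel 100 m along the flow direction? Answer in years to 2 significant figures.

Taking MW-1 as reference: MW-2−MW-1 = (75, 70, -0.4); MW-3−MW-1 = (35, -45, +0.2).
Determinant of the coordinate differences = 75·(-45) − 35·70 = -5825.
∂h/∂x = [(-0.4)·(-45) − (+0.2)·70] / -5825 = -0.0006867
∂h/∂y = [75·(+0.2) − 35·(-0.4)] / -5825 = -0.004979
|∇h| = √(-0.0006867² + -0.004979²) = 0.005026
Seepage velocity v = K·i/n = 0.34 × 0.005026 / 0.33 = 0.005178 m/day.
t = 100 / 0.005178 = 1.931e+04 days = 52.9 years.

53 years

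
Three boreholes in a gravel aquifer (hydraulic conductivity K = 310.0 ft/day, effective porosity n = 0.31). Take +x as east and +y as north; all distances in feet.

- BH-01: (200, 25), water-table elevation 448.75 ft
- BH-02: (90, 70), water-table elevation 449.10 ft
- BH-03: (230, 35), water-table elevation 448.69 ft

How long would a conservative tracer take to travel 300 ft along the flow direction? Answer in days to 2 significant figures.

With h = a·x + b·y + c and BH-01 as origin, the differences give:
  (-110)·a + 45·b = +0.35
  30·a + 10·b = -0.06
Eliminate b (×10 and ×45, subtract): -2450·a = 6.200 → a = ∂h/∂x = -0.002531
Back-substitute: b = ∂h/∂y = +0.001592.
|∇h| = √(-0.002531² + 0.001592²) = 0.00299
Seepage velocity v = K·i/n = 310.0 × 0.00299 / 0.31 = 2.99 ft/day.
t = 300 / 2.99 = 100.3 days.

100 days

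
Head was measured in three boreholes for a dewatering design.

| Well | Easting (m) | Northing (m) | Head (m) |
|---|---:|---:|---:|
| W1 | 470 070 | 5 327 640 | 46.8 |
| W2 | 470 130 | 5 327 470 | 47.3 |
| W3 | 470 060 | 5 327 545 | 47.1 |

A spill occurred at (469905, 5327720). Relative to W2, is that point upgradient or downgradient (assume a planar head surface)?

Differences from W1: to W2 (Δx, Δy, Δh) = (60, -170, +0.5); to W3 = (-10, -95, +0.3).
Solve a·Δx + b·Δy = Δh: det = 60·(-95) − (-10)·(-170) = -7400.
∂h/∂x = [(+0.5)·(-95) − (+0.3)·(-170)] / -7400 = -0.0004730
∂h/∂y = [60·(+0.3) − (-10)·(+0.5)] / -7400 = -0.003108
Head at (469905, 5327720) = 46.8 + (-0.0004730)·(-165) + (-0.003108)·(80) = 46.63 m.
That is lower than the 47.3 m at W2, so the point is downgradient.

downgradient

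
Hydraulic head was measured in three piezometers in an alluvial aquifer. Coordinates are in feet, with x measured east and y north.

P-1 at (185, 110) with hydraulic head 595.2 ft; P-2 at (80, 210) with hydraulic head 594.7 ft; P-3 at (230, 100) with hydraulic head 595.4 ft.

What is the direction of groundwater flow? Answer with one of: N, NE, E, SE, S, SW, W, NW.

W

Differences from P-1: to P-2 (Δx, Δy, Δh) = (-105, 100, -0.5); to P-3 = (45, -10, +0.2).
Determinant of the coordinate differences = (-105)·(-10) − 45·100 = -3450.
∂h/∂x = [(-0.5)·(-10) − (+0.2)·100] / -3450 = +0.004348
∂h/∂y = [(-105)·(+0.2) − 45·(-0.5)] / -3450 = -0.0004348
Flow = −∇h = (-0.004348 east, +0.0004348 north), which points west.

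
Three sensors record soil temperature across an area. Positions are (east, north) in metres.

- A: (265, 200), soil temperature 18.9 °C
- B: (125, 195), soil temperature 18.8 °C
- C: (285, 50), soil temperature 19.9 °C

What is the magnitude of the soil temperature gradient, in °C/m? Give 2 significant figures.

0.0066 °C/m

Three-point gradient (reference A): Δ to B = (-140, -5, -0.1), Δ to C = (20, -150, +1.0).
∂T/∂x = +0.0009479, ∂T/∂y = -0.006540 (det = 21100).
|∇f| = √(0.0009479² + -0.006540²) = 0.006608 °C/m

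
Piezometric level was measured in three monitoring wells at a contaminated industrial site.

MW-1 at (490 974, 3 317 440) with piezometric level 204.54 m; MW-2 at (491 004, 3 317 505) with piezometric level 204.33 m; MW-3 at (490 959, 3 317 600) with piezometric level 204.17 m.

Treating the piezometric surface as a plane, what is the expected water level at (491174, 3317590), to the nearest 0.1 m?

203.8 m

With h = a·x + b·y + c and MW-1 as origin, the differences give:
  30·a + 65·b = -0.21
  (-15)·a + 160·b = -0.37
Eliminate b (×160 and ×65, subtract): 5775·a = -9.550 → a = ∂h/∂x = -0.001654
Back-substitute: b = ∂h/∂y = -0.002468.
h(491174, 3317590) = 204.54 + (-0.001654)·(200) + (-0.002468)·(150) = 204.54 -0.331 -0.370 = 203.839 m.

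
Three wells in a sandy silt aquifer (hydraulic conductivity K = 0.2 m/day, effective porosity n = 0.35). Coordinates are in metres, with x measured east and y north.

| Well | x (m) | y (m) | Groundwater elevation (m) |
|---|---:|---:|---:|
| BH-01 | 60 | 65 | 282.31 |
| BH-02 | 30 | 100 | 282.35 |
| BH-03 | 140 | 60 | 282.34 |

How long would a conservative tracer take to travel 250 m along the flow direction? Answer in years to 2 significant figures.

Differences from BH-01: to BH-02 (Δx, Δy, Δh) = (-30, 35, +0.04); to BH-03 = (80, -5, +0.03).
Solve a·Δx + b·Δy = Δh: det = (-30)·(-5) − 80·35 = -2650.
∂h/∂x = [(+0.04)·(-5) − (+0.03)·35] / -2650 = +0.0004717
∂h/∂y = [(-30)·(+0.03) − 80·(+0.04)] / -2650 = +0.001547
|∇h| = √(0.0004717² + 0.001547²) = 0.001617
Seepage velocity v = K·i/n = 0.2 × 0.001617 / 0.35 = 0.000924 m/day.
t = 250 / 0.000924 = 2.706e+05 days = 741 years.

740 years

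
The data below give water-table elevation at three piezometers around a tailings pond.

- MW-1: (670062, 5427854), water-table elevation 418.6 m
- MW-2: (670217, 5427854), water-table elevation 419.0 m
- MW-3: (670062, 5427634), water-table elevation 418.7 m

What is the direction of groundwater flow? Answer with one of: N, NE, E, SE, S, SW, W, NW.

W

∂h/∂x = (419.0 − 418.6) / (670217 − 670062) = +0.002581
∂h/∂y = (418.7 − 418.6) / (5427634 − 5427854) = -0.0004545
Flow = −∇h = (-0.002581 east, +0.0004545 north), which points west.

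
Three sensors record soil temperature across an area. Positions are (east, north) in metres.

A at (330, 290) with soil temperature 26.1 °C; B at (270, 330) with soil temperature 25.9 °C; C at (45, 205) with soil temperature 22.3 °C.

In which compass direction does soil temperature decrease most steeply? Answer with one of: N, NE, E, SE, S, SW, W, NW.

SW

Differences from A: to B (Δx, Δy, Δh) = (-60, 40, -0.2); to C = (-285, -85, -3.8).
Solve a·Δx + b·Δy = ΔT: det = (-60)·(-85) − (-285)·40 = 16500.
∂T/∂x = [(-0.2)·(-85) − (-3.8)·40] / 16500 = +0.01024
∂T/∂y = [(-60)·(-3.8) − (-285)·(-0.2)] / 16500 = +0.01036
Steepest decrease is along −∇f = (-0.01024 E, -0.01036 N) → southwest.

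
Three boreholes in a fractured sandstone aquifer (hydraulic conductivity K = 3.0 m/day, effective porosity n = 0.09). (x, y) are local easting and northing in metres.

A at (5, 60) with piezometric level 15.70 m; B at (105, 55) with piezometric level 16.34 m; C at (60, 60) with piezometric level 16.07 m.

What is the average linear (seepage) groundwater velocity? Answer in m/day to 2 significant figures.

Differences from A: to B (Δx, Δy, Δh) = (100, -5, +0.64); to C = (55, 0, +0.37).
Solve a·Δx + b·Δy = Δh: det = 100·0 − 55·(-5) = 275.
∂h/∂x = [(+0.64)·0 − (+0.37)·(-5)] / 275 = +0.006727
∂h/∂y = [100·(+0.37) − 55·(+0.64)] / 275 = +0.006545
|∇h| = √(0.006727² + 0.006545²) = 0.009386
Seepage velocity v = K·i/n = 3.0 × 0.009386 / 0.09 = 0.3129 m/day.

0.31 m/day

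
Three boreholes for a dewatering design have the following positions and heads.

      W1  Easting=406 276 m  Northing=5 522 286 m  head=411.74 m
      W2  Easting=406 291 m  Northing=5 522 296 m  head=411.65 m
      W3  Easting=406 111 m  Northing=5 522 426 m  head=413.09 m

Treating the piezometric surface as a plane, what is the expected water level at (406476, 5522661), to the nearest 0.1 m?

410.9 m

Taking W1 as reference: W2−W1 = (15, 10, -0.09); W3−W1 = (-165, 140, +1.35).
Determinant of the coordinate differences = 15·140 − (-165)·10 = 3750.
∂h/∂x = [(-0.09)·140 − (+1.35)·10] / 3750 = -0.006960
∂h/∂y = [15·(+1.35) − (-165)·(-0.09)] / 3750 = +0.001440
h(406476, 5522661) = 411.74 + (-0.006960)·(200) + (+0.001440)·(375) = 411.74 -1.392 +0.540 = 410.888 m.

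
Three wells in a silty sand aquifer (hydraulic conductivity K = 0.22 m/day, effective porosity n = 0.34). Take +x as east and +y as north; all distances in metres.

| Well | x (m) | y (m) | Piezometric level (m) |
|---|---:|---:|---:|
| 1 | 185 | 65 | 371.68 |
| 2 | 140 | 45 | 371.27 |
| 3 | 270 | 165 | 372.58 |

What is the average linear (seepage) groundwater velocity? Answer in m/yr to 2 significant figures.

2.0 m/yr

Three-point gradient (reference 1): Δ to 2 = (-45, -20, -0.41), Δ to 3 = (85, 100, +0.90).
∂h/∂x = +0.008214, ∂h/∂y = +0.002018 (det = -2800).
|∇h| = √(0.008214² + 0.002018²) = 0.008458
Seepage velocity v = K·i/n = 0.22 × 0.008458 / 0.34 = 0.005473 m/day = 1.999 m/yr.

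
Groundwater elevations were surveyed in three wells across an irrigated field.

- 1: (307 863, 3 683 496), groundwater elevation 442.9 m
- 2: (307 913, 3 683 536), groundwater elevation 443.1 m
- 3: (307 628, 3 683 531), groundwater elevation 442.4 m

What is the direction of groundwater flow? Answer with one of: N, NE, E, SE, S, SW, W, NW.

With h = a·x + b·y + c and 1 as origin, the differences give:
  50·a + 40·b = +0.2
  (-235)·a + 35·b = -0.5
Eliminate b (×35 and ×40, subtract): 11150·a = 27.00 → a = ∂h/∂x = +0.002422
Back-substitute: b = ∂h/∂y = +0.001973.
Flow = −∇h = (-0.002422 east, -0.001973 north), which points southwest.

SW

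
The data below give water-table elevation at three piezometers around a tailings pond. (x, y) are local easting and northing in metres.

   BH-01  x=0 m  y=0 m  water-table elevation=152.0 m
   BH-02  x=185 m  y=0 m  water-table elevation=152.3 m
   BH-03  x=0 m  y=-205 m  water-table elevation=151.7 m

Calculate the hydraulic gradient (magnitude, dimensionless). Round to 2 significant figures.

0.0022

∂h/∂x = (152.3 − 152.0) / (185 − 0) = +0.001622
∂h/∂y = (151.7 − 152.0) / (-205 − 0) = +0.001463
|∇h| = √(0.001622² + 0.001463²) = 0.002184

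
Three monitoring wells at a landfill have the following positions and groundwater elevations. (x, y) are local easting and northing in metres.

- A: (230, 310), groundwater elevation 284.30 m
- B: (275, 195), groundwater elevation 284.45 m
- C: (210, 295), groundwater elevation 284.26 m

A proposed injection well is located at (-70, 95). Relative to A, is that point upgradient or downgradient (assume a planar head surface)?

downgradient

Differences from A: to B (Δx, Δy, Δh) = (45, -115, +0.15); to C = (-20, -15, -0.04).
Solve a·Δx + b·Δy = Δh: det = 45·(-15) − (-20)·(-115) = -2975.
∂h/∂x = [(+0.15)·(-15) − (-0.04)·(-115)] / -2975 = +0.002303
∂h/∂y = [45·(-0.04) − (-20)·(+0.15)] / -2975 = -0.0004034
Head at (-70, 95) = 284.30 + (+0.002303)·(-300) + (-0.0004034)·(-215) = 283.70 m.
That is lower than the 284.30 m at A, so the point is downgradient.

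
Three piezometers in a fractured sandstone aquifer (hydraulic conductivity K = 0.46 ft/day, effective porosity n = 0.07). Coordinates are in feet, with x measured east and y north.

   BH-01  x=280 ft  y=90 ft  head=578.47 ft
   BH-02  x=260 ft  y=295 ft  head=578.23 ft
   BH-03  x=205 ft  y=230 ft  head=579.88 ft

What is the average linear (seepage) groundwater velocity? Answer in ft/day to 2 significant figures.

0.17 ft/day

With h = a·x + b·y + c and BH-01 as origin, the differences give:
  (-20)·a + 205·b = -0.24
  (-75)·a + 140·b = +1.41
Eliminate b (×140 and ×205, subtract): 12575·a = -322.650 → a = ∂h/∂x = -0.02566
Back-substitute: b = ∂h/∂y = -0.003674.
|∇h| = √(-0.02566² + -0.003674²) = 0.02592
Seepage velocity v = K·i/n = 0.46 × 0.02592 / 0.07 = 0.1703 ft/day.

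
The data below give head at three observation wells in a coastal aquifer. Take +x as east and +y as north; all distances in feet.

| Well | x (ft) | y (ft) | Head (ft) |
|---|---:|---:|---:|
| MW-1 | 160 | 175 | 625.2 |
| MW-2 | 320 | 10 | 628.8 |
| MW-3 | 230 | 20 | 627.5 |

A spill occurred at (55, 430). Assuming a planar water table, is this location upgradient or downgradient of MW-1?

downgradient

Differences from MW-1: to MW-2 (Δx, Δy, Δh) = (160, -165, +3.6); to MW-3 = (70, -155, +2.3).
Solve a·Δx + b·Δy = Δh: det = 160·(-155) − 70·(-165) = -13250.
∂h/∂x = [(+3.6)·(-155) − (+2.3)·(-165)] / -13250 = +0.01347
∂h/∂y = [160·(+2.3) − 70·(+3.6)] / -13250 = -0.008755
Head at (55, 430) = 625.2 + (+0.01347)·(-105) + (-0.008755)·(255) = 621.55 ft.
That is lower than the 625.2 ft at MW-1, so the point is downgradient.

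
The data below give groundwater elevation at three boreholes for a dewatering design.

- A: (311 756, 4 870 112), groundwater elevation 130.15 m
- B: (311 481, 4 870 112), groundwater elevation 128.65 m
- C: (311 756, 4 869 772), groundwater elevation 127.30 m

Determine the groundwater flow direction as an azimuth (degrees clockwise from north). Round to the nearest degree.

∂h/∂x = (128.65 − 130.15) / (311481 − 311756) = +0.005455
∂h/∂y = (127.30 − 130.15) / (4869772 − 4870112) = +0.008382
Flow direction (−∇h) has components (-0.005455 E, -0.008382 N).
Azimuth = atan2(E, N) = atan2(-0.005455, -0.008382) = 213.1° ≈ 213°.

213°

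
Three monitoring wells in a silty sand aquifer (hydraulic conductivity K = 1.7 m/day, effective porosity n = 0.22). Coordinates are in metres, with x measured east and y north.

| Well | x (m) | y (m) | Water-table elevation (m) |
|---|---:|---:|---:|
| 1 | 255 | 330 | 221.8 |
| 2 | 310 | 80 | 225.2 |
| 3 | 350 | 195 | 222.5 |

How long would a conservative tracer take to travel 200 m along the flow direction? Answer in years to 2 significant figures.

Three-point gradient (reference 1): Δ to 2 = (55, -250, +3.4), Δ to 3 = (95, -135, +0.7).
∂h/∂x = -0.01740, ∂h/∂y = -0.01743 (det = 16325).
|∇h| = √(-0.01740² + -0.01743²) = 0.02463
Seepage velocity v = K·i/n = 1.7 × 0.02463 / 0.22 = 0.1903 m/day.
t = 200 / 0.1903 = 1051 days = 2.88 years.

2.9 years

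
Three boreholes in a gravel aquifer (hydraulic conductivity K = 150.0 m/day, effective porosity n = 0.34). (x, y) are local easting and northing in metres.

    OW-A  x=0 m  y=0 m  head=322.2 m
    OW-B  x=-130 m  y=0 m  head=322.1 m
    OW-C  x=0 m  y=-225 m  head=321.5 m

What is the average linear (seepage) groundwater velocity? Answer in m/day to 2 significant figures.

∂h/∂x = (322.1 − 322.2) / (-130 − 0) = +0.0007692
∂h/∂y = (321.5 − 322.2) / (-225 − 0) = +0.003111
|∇h| = √(0.0007692² + 0.003111²) = 0.003205
Seepage velocity v = K·i/n = 150.0 × 0.003205 / 0.34 = 1.414 m/day.

1.4 m/day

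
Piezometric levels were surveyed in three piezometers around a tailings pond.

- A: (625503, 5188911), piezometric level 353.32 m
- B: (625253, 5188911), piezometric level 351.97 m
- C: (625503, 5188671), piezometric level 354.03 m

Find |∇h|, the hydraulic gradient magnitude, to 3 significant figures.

0.00616

∂h/∂x = (351.97 − 353.32) / (625253 − 625503) = +0.005400
∂h/∂y = (354.03 − 353.32) / (5188671 − 5188911) = -0.002958
|∇h| = √(0.005400² + -0.002958²) = 0.006157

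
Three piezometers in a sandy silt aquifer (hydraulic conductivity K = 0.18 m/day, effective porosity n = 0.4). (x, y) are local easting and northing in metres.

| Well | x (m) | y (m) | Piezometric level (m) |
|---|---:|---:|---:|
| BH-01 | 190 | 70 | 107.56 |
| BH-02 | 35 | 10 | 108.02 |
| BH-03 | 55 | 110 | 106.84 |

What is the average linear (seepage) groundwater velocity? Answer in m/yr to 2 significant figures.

Taking BH-01 as reference: BH-02−BH-01 = (-155, -60, +0.46); BH-03−BH-01 = (-135, 40, -0.72).
Solve a·Δx + b·Δy = Δh: det = (-155)·40 − (-135)·(-60) = -14300.
∂h/∂x = [(+0.46)·40 − (-0.72)·(-60)] / -14300 = +0.001734
∂h/∂y = [(-155)·(-0.72) − (-135)·(+0.46)] / -14300 = -0.01215
|∇h| = √(0.001734² + -0.01215²) = 0.01227
Seepage velocity v = K·i/n = 0.18 × 0.01227 / 0.4 = 0.005521 m/day = 2.017 m/yr.

2.0 m/yr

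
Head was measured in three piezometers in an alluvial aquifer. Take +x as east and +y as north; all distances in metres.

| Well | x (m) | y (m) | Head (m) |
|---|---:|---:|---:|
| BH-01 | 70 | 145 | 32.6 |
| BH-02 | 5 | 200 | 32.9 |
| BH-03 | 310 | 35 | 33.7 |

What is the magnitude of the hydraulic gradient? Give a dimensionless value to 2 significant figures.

Taking BH-01 as reference: BH-02−BH-01 = (-65, 55, +0.3); BH-03−BH-01 = (240, -110, +1.1).
Solve a·Δx + b·Δy = Δh: det = (-65)·(-110) − 240·55 = -6050.
∂h/∂x = [(+0.3)·(-110) − (+1.1)·55] / -6050 = +0.01545
∂h/∂y = [(-65)·(+1.1) − 240·(+0.3)] / -6050 = +0.02372
|∇h| = √(0.01545² + 0.02372²) = 0.02831

0.028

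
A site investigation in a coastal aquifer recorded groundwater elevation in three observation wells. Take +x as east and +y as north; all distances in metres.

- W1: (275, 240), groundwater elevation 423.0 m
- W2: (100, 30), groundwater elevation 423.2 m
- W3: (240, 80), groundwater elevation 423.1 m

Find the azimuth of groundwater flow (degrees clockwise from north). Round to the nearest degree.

With h = a·x + b·y + c and W1 as origin, the differences give:
  (-175)·a + (-210)·b = +0.2
  (-35)·a + (-160)·b = +0.1
Eliminate b (×(-160) and ×(-210), subtract): 20650·a = -11.00 → a = ∂h/∂x = -0.0005327
Back-substitute: b = ∂h/∂y = -0.0005085.
Flow direction (−∇h) has components (+0.0005327 E, +0.0005085 N).
Azimuth = atan2(E, N) = atan2(+0.0005327, +0.0005085) = 46.3° ≈ 046°.

046°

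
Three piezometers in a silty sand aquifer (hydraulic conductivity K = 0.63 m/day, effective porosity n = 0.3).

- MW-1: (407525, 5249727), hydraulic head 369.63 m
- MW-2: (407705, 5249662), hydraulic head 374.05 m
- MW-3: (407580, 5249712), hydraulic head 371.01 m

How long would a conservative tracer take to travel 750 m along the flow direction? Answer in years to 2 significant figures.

36 years

Differences from MW-1: to MW-2 (Δx, Δy, Δh) = (180, -65, +4.42); to MW-3 = (55, -15, +1.38).
Determinant of the coordinate differences = 180·(-15) − 55·(-65) = 875.
∂h/∂x = [(+4.42)·(-15) − (+1.38)·(-65)] / 875 = +0.02674
∂h/∂y = [180·(+1.38) − 55·(+4.42)] / 875 = +0.006057
|∇h| = √(0.02674² + 0.006057²) = 0.02742
Seepage velocity v = K·i/n = 0.63 × 0.02742 / 0.3 = 0.05758 m/day.
t = 750 / 0.05758 = 1.303e+04 days = 35.7 years.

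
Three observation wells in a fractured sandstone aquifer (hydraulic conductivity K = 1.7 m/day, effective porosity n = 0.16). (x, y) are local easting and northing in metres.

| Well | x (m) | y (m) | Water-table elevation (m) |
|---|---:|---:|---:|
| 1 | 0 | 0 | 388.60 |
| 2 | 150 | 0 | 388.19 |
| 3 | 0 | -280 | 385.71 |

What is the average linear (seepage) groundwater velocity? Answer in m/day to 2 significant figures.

∂h/∂x = (388.19 − 388.60) / (150 − 0) = -0.002733
∂h/∂y = (385.71 − 388.60) / (-280 − 0) = +0.01032
|∇h| = √(-0.002733² + 0.01032²) = 0.01068
Seepage velocity v = K·i/n = 1.7 × 0.01068 / 0.16 = 0.1135 m/day.

0.11 m/day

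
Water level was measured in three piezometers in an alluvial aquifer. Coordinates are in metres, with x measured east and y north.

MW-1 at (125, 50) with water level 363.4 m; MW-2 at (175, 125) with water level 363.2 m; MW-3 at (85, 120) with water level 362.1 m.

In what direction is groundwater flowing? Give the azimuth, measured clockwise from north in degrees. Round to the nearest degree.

311°

Three-point gradient (reference MW-1): Δ to MW-2 = (50, 75, -0.2), Δ to MW-3 = (-40, 70, -1.3).
∂h/∂x = +0.01285, ∂h/∂y = -0.01123 (det = 6500).
Flow direction (−∇h) has components (-0.01285 E, +0.01123 N).
Azimuth = atan2(E, N) = atan2(-0.01285, +0.01123) = 311.2° ≈ 311°.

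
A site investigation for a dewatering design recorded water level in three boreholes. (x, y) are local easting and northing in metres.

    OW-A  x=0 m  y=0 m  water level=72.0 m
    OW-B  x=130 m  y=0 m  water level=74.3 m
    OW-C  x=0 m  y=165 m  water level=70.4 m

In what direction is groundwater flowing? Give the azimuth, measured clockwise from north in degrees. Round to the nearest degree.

299°

∂h/∂x = (74.3 − 72.0) / (130 − 0) = +0.01769
∂h/∂y = (70.4 − 72.0) / (165 − 0) = -0.009697
Flow direction (−∇h) has components (-0.01769 E, +0.009697 N).
Azimuth = atan2(E, N) = atan2(-0.01769, +0.009697) = 298.7° ≈ 299°.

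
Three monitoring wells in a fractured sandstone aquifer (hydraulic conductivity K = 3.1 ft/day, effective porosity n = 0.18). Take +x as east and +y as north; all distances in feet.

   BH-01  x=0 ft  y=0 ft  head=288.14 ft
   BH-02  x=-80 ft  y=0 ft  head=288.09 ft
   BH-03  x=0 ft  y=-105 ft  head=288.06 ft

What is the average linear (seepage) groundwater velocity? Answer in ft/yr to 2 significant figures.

6.2 ft/yr

∂h/∂x = (288.09 − 288.14) / (-80 − 0) = +0.0006250
∂h/∂y = (288.06 − 288.14) / (-105 − 0) = +0.0007619
|∇h| = √(0.0006250² + 0.0007619²) = 0.0009855
Seepage velocity v = K·i/n = 3.1 × 0.0009855 / 0.18 = 0.01697 ft/day = 6.198 ft/yr.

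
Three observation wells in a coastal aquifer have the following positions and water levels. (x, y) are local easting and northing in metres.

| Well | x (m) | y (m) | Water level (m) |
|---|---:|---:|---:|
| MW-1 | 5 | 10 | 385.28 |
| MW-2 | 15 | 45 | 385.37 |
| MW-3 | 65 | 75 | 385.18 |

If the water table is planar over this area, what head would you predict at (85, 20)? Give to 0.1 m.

With h = a·x + b·y + c and MW-1 as origin, the differences give:
  10·a + 35·b = +0.09
  60·a + 65·b = -0.10
Eliminate b (×65 and ×35, subtract): -1450·a = 9.350 → a = ∂h/∂x = -0.006448
Back-substitute: b = ∂h/∂y = +0.004414.
h(85, 20) = 385.28 + (-0.006448)·(80) + (+0.004414)·(10) = 385.28 -0.516 +0.044 = 384.808 m.

384.8 m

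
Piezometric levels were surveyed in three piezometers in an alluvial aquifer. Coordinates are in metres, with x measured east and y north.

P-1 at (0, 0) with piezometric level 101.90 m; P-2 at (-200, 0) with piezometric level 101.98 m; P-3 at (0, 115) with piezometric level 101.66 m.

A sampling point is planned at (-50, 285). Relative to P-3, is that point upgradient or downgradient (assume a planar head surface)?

downgradient

∂h/∂x = (101.98 − 101.90) / (-200 − 0) = -0.0004000
∂h/∂y = (101.66 − 101.90) / (115 − 0) = -0.002087
Head at (-50, 285) = 101.90 + (-0.0004000)·(-50) + (-0.002087)·(285) = 101.33 m.
That is lower than the 101.66 m at P-3, so the point is downgradient.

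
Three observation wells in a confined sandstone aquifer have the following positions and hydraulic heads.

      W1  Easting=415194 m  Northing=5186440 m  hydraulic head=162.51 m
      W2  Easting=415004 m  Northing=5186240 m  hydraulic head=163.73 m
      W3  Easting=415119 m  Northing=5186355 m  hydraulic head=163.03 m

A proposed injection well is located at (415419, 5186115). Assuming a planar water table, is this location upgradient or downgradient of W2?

Differences from W1: to W2 (Δx, Δy, Δh) = (-190, -200, +1.22); to W3 = (-75, -85, +0.52).
Solve a·Δx + b·Δy = Δh: det = (-190)·(-85) − (-75)·(-200) = 1150.
∂h/∂x = [(+1.22)·(-85) − (+0.52)·(-200)] / 1150 = +0.0002609
∂h/∂y = [(-190)·(+0.52) − (-75)·(+1.22)] / 1150 = -0.006348
Head at (415419, 5186115) = 162.51 + (+0.0002609)·(225) + (-0.006348)·(-325) = 164.63 m.
That is higher than the 163.73 m at W2, so the point is upgradient.

upgradient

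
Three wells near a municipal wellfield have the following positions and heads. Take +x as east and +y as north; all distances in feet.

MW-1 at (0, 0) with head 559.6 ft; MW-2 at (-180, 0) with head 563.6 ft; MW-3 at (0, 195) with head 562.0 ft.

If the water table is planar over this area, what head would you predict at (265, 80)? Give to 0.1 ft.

∂h/∂x = (563.6 − 559.6) / (-180 − 0) = -0.02222
∂h/∂y = (562.0 − 559.6) / (195 − 0) = +0.01231
h(265, 80) = 559.6 + (-0.02222)·(265) + (+0.01231)·(80) = 559.6 -5.889 +0.985 = 554.696 ft.

554.7 ft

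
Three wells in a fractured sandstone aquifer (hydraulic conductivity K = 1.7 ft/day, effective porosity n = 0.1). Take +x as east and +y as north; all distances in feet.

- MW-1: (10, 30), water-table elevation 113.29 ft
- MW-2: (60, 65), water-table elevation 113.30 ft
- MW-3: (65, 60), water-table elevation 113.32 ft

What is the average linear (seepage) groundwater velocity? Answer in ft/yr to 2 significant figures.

Differences from MW-1: to MW-2 (Δx, Δy, Δh) = (50, 35, +0.01); to MW-3 = (55, 30, +0.03).
Determinant of the coordinate differences = 50·30 − 55·35 = -425.
∂h/∂x = [(+0.01)·30 − (+0.03)·35] / -425 = +0.001765
∂h/∂y = [50·(+0.03) − 55·(+0.01)] / -425 = -0.002235
|∇h| = √(0.001765² + -0.002235²) = 0.002848
Seepage velocity v = K·i/n = 1.7 × 0.002848 / 0.1 = 0.04842 ft/day = 17.69 ft/yr.

18 ft/yr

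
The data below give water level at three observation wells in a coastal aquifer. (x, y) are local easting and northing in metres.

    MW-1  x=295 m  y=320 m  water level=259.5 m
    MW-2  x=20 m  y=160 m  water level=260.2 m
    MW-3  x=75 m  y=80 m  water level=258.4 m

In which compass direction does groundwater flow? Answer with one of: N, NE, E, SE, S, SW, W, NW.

Differences from MW-1: to MW-2 (Δx, Δy, Δh) = (-275, -160, +0.7); to MW-3 = (-220, -240, -1.1).
Solve a·Δx + b·Δy = Δh: det = (-275)·(-240) − (-220)·(-160) = 30800.
∂h/∂x = [(+0.7)·(-240) − (-1.1)·(-160)] / 30800 = -0.01117
∂h/∂y = [(-275)·(-1.1) − (-220)·(+0.7)] / 30800 = +0.01482
Flow = −∇h = (+0.01117 east, -0.01482 north), which points southeast.

SE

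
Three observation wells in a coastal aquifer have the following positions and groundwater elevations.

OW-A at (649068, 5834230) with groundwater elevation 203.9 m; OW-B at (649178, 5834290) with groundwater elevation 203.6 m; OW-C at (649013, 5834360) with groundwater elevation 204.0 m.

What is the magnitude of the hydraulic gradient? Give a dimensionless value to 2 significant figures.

0.0026

Taking OW-A as reference: OW-B−OW-A = (110, 60, -0.3); OW-C−OW-A = (-55, 130, +0.1).
Solve a·Δx + b·Δy = Δh: det = 110·130 − (-55)·60 = 17600.
∂h/∂x = [(-0.3)·130 − (+0.1)·60] / 17600 = -0.002557
∂h/∂y = [110·(+0.1) − (-55)·(-0.3)] / 17600 = -0.0003125
|∇h| = √(-0.002557² + -0.0003125²) = 0.002576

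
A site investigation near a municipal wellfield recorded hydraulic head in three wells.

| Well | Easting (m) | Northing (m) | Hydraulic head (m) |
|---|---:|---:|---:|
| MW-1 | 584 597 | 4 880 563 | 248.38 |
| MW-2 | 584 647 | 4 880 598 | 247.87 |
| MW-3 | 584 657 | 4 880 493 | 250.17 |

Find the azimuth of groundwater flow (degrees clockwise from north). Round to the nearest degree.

347°

With h = a·x + b·y + c and MW-1 as origin, the differences give:
  50·a + 35·b = -0.51
  60·a + (-70)·b = +1.79
Eliminate b (×(-70) and ×35, subtract): -5600·a = -26.950 → a = ∂h/∂x = +0.004813
Back-substitute: b = ∂h/∂y = -0.02145.
Flow direction (−∇h) has components (-0.004813 E, +0.02145 N).
Azimuth = atan2(E, N) = atan2(-0.004813, +0.02145) = 347.4° ≈ 347°.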